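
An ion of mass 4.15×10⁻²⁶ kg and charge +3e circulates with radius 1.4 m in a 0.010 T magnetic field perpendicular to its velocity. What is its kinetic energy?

v = |q|Br/m, then KE = ½mv² = (qBr)²/(2m).
v = (4.806×10⁻¹⁹)(0.010)(1.4)/4.15×10⁻²⁶ ≈ 1.621×10⁵ m/s.
KE = ½(4.15×10⁻²⁶)(1.621×10⁵)² ≈ 5.5×10⁻¹⁶ J.

KE ≈ 5.5×10⁻¹⁶ J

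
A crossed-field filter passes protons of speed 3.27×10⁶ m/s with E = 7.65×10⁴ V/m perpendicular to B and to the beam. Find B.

Balance of forces in the selector: qE = qvB ⇒ B = E/v.
B = 7.65×10⁴/3.27×10⁶ = 0.0234 T.

B = 0.0234 T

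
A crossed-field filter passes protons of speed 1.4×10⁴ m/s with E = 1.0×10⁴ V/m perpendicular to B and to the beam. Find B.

B = 0.71 T

Balance of forces in the selector: qE = qvB ⇒ B = E/v.
B = 1.0×10⁴/1.4×10⁴ = 0.71 T.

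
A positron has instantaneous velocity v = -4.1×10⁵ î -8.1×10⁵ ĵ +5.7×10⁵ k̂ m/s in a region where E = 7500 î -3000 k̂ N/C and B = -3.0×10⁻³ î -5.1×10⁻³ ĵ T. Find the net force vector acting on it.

v×B = (2910, -1710, -339) N/C.
E + v×B = (1.04×10⁴, -1710, -3340) N/C.
F = q(E + v×B) = (1.602×10⁻¹⁹ C)·(1.04×10⁴, -1710, -3340) = (1.67×10⁻¹⁵, -2.74×10⁻¹⁶, -5.35×10⁻¹⁶) N.

F ≈ (1.67×10⁻¹⁵, -2.74×10⁻¹⁶, -5.35×10⁻¹⁶) N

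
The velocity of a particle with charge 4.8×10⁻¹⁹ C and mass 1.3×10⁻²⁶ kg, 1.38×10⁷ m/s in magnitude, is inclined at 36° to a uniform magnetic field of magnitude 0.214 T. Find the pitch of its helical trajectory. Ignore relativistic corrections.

v∥ = v cosθ = 1.38×10⁷·cos36° ≈ 1.116×10⁷ m/s.
T = 2πm/(|q|B) = 2π(1.3×10⁻²⁶)/((4.8×10⁻¹⁹)(0.214)) ≈ 7.952×10⁻⁷ s.
pitch = v∥ T = (1.116×10⁷)(7.952×10⁻⁷) ≈ 8.88 m.

p ≈ 8.88 m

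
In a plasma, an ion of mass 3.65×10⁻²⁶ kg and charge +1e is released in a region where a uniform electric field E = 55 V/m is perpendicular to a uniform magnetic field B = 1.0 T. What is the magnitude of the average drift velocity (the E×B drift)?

In crossed fields the guiding centre drifts at v_d = |E×B|/B² = E/B, independent of charge and mass.
v_d = 55/1.0 = 55 m/s.

v_d ≈ 55 m/s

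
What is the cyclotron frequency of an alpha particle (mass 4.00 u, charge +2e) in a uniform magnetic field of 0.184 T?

f = |q|B/(2πm).
f = (3.204×10⁻¹⁹)(0.184)/(2π·6.644×10⁻²⁷) ≈ 1.41×10⁶ Hz.

f ≈ 1.41×10⁶ Hz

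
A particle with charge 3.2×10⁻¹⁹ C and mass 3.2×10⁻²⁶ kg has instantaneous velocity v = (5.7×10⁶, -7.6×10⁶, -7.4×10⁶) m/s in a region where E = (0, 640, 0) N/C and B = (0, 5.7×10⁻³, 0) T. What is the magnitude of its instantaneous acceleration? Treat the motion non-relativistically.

v×B = (4.22×10⁴, 0, 3.25×10⁴) N/C.
E + v×B = (4.22×10⁴, 640, 3.25×10⁴) N/C.
F = q(E + v×B) = (3.2×10⁻¹⁹ C)·(4.22×10⁴, 640, 3.25×10⁴) = (1.35×10⁻¹⁴, 2.05×10⁻¹⁶, 1.04×10⁻¹⁴) N.
|a| = |F|/m = 1.704×10⁻¹⁴/3.2×10⁻²⁶ ≈ 5.32×10¹¹ m/s².

|a| ≈ 5.32×10¹¹ m/s²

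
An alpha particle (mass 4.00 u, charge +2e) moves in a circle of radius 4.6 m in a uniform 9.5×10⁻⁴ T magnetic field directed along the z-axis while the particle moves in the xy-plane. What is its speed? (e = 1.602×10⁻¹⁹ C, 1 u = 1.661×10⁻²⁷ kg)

From |q|vB = mv²/r, v = |q|Br/m.
v = (3.204×10⁻¹⁹)(9.5×10⁻⁴)(4.6)/6.644×10⁻²⁷ ≈ 2.1×10⁵ m/s.

v ≈ 2.1×10⁵ m/s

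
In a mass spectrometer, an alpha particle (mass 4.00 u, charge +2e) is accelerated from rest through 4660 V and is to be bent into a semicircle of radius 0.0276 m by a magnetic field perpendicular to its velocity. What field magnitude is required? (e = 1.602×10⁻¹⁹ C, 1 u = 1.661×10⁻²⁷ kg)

B ≈ 0.504 T

v = √(2|q|V/m) = √(2·3.204×10⁻¹⁹·4660/6.644×10⁻²⁷) ≈ 6.704×10⁵ m/s.
B = mv/(|q|r) = (6.644×10⁻²⁷)(6.704×10⁵)/((3.204×10⁻¹⁹)(0.0276)) ≈ 0.504 T.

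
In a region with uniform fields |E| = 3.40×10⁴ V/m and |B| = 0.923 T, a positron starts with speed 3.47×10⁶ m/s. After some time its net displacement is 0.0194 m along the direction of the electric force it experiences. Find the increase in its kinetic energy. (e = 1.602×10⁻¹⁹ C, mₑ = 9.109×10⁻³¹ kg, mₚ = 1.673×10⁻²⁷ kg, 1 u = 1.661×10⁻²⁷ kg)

The magnetic force is always ⟂ v and does no work; only the electric force changes KE.
ΔKE = F_E · d = |q|E d = (1.602×10⁻¹⁹)(3.40×10⁴)(0.0194) ≈ 1.06×10⁻¹⁶ J.

ΔKE ≈ 1.06×10⁻¹⁶ J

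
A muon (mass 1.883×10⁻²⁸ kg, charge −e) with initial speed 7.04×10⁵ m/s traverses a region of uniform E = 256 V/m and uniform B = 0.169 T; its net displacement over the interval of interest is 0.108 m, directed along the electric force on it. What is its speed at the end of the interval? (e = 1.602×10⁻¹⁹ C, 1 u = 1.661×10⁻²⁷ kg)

v_f ≈ 7.37×10⁵ m/s

B does no work; ΔKE = |q|E d.
½mv_f² = ½mv₀² + |q|Ed = ½(1.883×10⁻²⁸)(7.04×10⁵)² + (1.602×10⁻¹⁹)(256)(0.108) ≈ 4.666×10⁻¹⁷ J + 4.429×10⁻¹⁸ J ≈ 5.109×10⁻¹⁷ J.
v_f = √(2·5.109×10⁻¹⁷/1.883×10⁻²⁸) ≈ 7.37×10⁵ m/s.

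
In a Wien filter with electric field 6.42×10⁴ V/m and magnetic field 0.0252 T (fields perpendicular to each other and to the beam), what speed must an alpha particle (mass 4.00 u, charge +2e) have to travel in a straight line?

Zero net Lorentz force requires |qE| = |q v×B|, i.e. E = vB.
v = E/B = 6.42×10⁴/0.0252 = 2.55×10⁶ m/s.

v = 2.55×10⁶ m/s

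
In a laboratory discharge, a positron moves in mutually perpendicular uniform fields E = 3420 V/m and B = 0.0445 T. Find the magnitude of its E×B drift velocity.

v_d ≈ 7.69×10⁴ m/s

In crossed fields the guiding centre drifts at v_d = |E×B|/B² = E/B, independent of charge and mass.
v_d = 3420/0.0445 = 7.69×10⁴ m/s.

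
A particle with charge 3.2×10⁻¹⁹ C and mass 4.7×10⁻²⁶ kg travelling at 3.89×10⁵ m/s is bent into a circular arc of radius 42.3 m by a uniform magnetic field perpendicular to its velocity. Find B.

From |q|vB = mv²/r, B = mv/(|q|r).
B = (4.7×10⁻²⁶)(3.89×10⁵)/((3.2×10⁻¹⁹)(42.3)) ≈ 1.35×10⁻³ T.

B ≈ 1.35×10⁻³ T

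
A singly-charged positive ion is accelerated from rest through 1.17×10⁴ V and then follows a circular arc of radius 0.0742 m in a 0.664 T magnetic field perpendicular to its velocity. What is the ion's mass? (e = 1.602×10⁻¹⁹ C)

m ≈ 1.66×10⁻²⁶ kg

Combine |q|V = ½mv² and r = mv/(|q|B): eliminate v to get m = qB²r²/(2V).
m = (1.602×10⁻¹⁹)(0.664)²(0.0742)²/(2·1.17×10⁴) ≈ 1.66×10⁻²⁶ kg.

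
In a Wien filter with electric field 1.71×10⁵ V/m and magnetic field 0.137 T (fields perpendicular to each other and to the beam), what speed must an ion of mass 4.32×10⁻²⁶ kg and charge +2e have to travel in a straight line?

Zero net Lorentz force requires |qE| = |q v×B|, i.e. E = vB.
v = E/B = 1.71×10⁵/0.137 = 1.25×10⁶ m/s.
The result is independent of the particle's charge and mass.

v = 1.25×10⁶ m/s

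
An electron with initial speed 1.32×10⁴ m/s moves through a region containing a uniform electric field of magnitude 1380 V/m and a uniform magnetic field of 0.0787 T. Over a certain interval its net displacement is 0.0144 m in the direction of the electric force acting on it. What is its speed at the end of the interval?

v_f ≈ 2.64×10⁶ m/s

B does no work; ΔKE = |q|E d.
½mv_f² = ½mv₀² + |q|Ed = ½(9.109×10⁻³¹)(1.32×10⁴)² + (1.602×10⁻¹⁹)(1380)(0.0144) ≈ 7.936×10⁻²³ J + 3.183×10⁻¹⁸ J ≈ 3.184×10⁻¹⁸ J.
v_f = √(2·3.184×10⁻¹⁸/9.109×10⁻³¹) ≈ 2.64×10⁶ m/s.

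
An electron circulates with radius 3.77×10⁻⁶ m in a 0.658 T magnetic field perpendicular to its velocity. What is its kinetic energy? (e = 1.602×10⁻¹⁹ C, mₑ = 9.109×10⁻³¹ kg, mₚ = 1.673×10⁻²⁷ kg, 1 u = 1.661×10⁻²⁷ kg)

KE ≈ 0.541 eV

v = |q|Br/m, then KE = ½mv² = (qBr)²/(2m).
v = (1.602×10⁻¹⁹)(0.658)(3.77×10⁻⁶)/9.109×10⁻³¹ ≈ 4.363×10⁵ m/s.
KE = ½(9.109×10⁻³¹)(4.363×10⁵)² ≈ 8.67×10⁻²⁰ J = 0.541 eV.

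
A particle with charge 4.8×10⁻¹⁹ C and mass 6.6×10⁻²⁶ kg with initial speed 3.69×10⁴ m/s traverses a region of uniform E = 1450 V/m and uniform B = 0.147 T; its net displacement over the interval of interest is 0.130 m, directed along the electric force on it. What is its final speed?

v_f ≈ 6.41×10⁴ m/s

B does no work; ΔKE = |q|E d.
½mv_f² = ½mv₀² + |q|Ed = ½(6.6×10⁻²⁶)(3.69×10⁴)² + (4.8×10⁻¹⁹)(1450)(0.130) ≈ 4.493×10⁻¹⁷ J + 9.048×10⁻¹⁷ J ≈ 1.354×10⁻¹⁶ J.
v_f = √(2·1.354×10⁻¹⁶/6.6×10⁻²⁶) ≈ 6.41×10⁴ m/s.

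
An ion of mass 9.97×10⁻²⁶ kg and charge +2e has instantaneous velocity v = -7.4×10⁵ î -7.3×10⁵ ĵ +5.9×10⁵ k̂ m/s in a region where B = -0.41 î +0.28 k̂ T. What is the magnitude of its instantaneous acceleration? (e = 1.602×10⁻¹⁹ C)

|a| ≈ 1.17×10¹² m/s²

v×B = (-2.04×10⁵, -3.47×10⁴, -2.99×10⁵) N/C.
F = q v×B = (3.204×10⁻¹⁹ C)·(-2.04×10⁵, -3.47×10⁴, -2.99×10⁵) = (-6.55×10⁻¹⁴, -1.11×10⁻¹⁴, -9.59×10⁻¹⁴) N.
|a| = |F|/m = 1.167×10⁻¹³/9.97×10⁻²⁶ ≈ 1.17×10¹² m/s².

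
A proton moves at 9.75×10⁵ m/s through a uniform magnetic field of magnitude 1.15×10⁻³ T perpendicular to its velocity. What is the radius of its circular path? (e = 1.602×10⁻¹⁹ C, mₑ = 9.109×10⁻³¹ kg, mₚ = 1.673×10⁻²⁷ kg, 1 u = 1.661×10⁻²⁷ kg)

r ≈ 8.85 m

The magnetic force provides the centripetal force: |q|vB = mv²/r.
r = mv/(|q|B) = (1.673×10⁻²⁷)(9.75×10⁵)/((1.602×10⁻¹⁹)(1.15×10⁻³)) ≈ 8.85 m.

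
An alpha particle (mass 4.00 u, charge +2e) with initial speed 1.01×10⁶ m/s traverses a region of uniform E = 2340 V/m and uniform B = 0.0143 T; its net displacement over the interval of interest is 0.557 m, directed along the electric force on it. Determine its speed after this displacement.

B does no work; ΔKE = |q|E d.
½mv_f² = ½mv₀² + |q|Ed = ½(6.644×10⁻²⁷)(1.01×10⁶)² + (3.204×10⁻¹⁹)(2340)(0.557) ≈ 3.389×10⁻¹⁵ J + 4.176×10⁻¹⁶ J ≈ 3.806×10⁻¹⁵ J.
v_f = √(2·3.806×10⁻¹⁵/6.644×10⁻²⁷) ≈ 1.07×10⁶ m/s.

v_f ≈ 1.07×10⁶ m/s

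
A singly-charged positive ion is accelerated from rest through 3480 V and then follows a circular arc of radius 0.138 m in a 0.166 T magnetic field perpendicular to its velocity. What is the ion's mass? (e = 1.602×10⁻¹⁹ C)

Combine |q|V = ½mv² and r = mv/(|q|B): eliminate v to get m = qB²r²/(2V).
m = (1.602×10⁻¹⁹)(0.166)²(0.138)²/(2·3480) ≈ 1.21×10⁻²⁶ kg.

m ≈ 1.21×10⁻²⁶ kg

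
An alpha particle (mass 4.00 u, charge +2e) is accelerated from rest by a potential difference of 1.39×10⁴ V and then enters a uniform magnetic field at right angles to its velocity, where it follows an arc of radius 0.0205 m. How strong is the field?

v = √(2|q|V/m) = √(2·3.204×10⁻¹⁹·1.39×10⁴/6.644×10⁻²⁷) ≈ 1.158×10⁶ m/s.
B = mv/(|q|r) = (6.644×10⁻²⁷)(1.158×10⁶)/((3.204×10⁻¹⁹)(0.0205)) ≈ 1.17 T.

B ≈ 1.17 T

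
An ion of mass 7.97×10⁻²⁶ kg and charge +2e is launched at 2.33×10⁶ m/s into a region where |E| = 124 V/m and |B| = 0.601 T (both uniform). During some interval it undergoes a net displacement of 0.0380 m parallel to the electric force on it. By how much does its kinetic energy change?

The magnetic force is always ⟂ v and does no work; only the electric force changes KE.
ΔKE = F_E · d = |q|E d = (3.204×10⁻¹⁹)(124)(0.0380) ≈ 1.51×10⁻¹⁸ J.

ΔKE ≈ 1.51×10⁻¹⁸ J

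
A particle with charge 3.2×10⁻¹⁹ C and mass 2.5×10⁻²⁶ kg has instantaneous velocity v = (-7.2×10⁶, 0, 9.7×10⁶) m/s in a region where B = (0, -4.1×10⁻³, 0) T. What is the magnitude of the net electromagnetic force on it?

v×B = (3.98×10⁴, 0, 2.95×10⁴) N/C.
F = q v×B = (3.2×10⁻¹⁹ C)·(3.98×10⁴, 0, 2.95×10⁴) = (1.27×10⁻¹⁴, 0, 9.45×10⁻¹⁵) N.
|F| = 1.58×10⁻¹⁴ N.

|F| ≈ 1.58×10⁻¹⁴ N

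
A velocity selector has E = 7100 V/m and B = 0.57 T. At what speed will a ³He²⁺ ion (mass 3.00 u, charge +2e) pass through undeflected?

v = 1.2×10⁴ m/s

Straight-line motion ⇒ electric and magnetic forces cancel, so E = vB.
v = E/B = 7100/0.57 = 1.2×10⁴ m/s.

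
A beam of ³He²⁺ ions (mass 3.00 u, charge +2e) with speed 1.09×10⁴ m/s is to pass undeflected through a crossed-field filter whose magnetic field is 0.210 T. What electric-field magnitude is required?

For straight-line motion qE = qvB, so E = vB.
E = 1.09×10⁴ × 0.210 = 2290 V/m.

E = 2290 V/m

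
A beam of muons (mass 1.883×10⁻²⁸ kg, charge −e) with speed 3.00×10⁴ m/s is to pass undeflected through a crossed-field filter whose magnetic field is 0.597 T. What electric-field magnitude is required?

E = 1.79×10⁴ V/m

For straight-line motion qE = qvB, so E = vB.
E = 3.00×10⁴ × 0.597 = 1.79×10⁴ V/m.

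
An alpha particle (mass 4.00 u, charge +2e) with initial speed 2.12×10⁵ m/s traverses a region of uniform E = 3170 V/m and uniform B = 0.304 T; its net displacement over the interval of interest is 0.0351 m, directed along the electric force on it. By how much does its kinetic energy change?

ΔKE ≈ 3.56×10⁻¹⁷ J

The magnetic force is always ⟂ v and does no work; only the electric force changes KE.
ΔKE = F_E · d = |q|E d = (3.204×10⁻¹⁹)(3170)(0.0351) ≈ 3.56×10⁻¹⁷ J.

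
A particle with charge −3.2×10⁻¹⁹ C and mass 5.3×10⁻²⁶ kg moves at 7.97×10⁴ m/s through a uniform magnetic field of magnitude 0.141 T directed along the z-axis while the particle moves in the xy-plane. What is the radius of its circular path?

The magnetic force provides the centripetal force: |q|vB = mv²/r.
r = mv/(|q|B) = (5.3×10⁻²⁶)(7.97×10⁴)/((3.2×10⁻¹⁹)(0.141)) ≈ 0.0936 m.

r ≈ 0.0936 m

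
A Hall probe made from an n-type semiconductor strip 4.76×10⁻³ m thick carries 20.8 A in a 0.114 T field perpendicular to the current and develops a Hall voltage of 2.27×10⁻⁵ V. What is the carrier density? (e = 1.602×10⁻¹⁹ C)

n ≈ 1.37×10²⁶ m⁻³

From V_H = IB/(n e t), n = IB/(V_H e t).
n = (20.8)(0.114)/((2.27×10⁻⁵)(1.602×10⁻¹⁹)(4.76×10⁻³)) ≈ 1.37×10²⁶ m⁻³.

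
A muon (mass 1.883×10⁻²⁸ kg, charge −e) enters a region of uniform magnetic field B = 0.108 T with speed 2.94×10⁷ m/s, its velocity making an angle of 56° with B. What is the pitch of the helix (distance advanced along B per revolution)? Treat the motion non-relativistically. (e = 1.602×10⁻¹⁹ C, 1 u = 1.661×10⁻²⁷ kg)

v∥ = v cosθ = 2.94×10⁷·cos56° ≈ 1.644×10⁷ m/s.
T = 2πm/(|q|B) = 2π(1.883×10⁻²⁸)/((1.602×10⁻¹⁹)(0.108)) ≈ 6.838×10⁻⁸ s.
pitch = v∥ T = (1.644×10⁷)(6.838×10⁻⁸) ≈ 1.12 m.

p ≈ 1.12 m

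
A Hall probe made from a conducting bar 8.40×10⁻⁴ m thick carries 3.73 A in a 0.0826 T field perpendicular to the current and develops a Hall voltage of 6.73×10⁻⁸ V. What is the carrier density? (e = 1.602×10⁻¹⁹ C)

From V_H = IB/(n e t), n = IB/(V_H e t).
n = (3.73)(0.0826)/((6.73×10⁻⁸)(1.602×10⁻¹⁹)(8.40×10⁻⁴)) ≈ 3.40×10²⁸ m⁻³.

n ≈ 3.40×10²⁸ m⁻³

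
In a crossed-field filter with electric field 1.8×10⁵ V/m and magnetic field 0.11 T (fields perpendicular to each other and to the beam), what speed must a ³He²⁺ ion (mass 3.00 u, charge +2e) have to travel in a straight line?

Straight-line motion ⇒ electric and magnetic forces cancel, so E = vB.
v = E/B = 1.8×10⁵/0.11 = 1.6×10⁶ m/s.

v = 1.6×10⁶ m/s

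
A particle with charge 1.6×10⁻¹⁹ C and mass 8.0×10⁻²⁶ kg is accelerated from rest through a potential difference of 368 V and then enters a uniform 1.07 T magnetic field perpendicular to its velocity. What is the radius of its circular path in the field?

r ≈ 0.0179 m

Acceleration: |q|V = ½mv² ⇒ v = √(2|q|V/m) = √(2·1.6×10⁻¹⁹·368/8.0×10⁻²⁶) ≈ 3.837×10⁴ m/s.
In the field: r = mv/(|q|B) = (8.0×10⁻²⁶)(3.837×10⁴)/((1.6×10⁻¹⁹)(1.07)) ≈ 0.0179 m.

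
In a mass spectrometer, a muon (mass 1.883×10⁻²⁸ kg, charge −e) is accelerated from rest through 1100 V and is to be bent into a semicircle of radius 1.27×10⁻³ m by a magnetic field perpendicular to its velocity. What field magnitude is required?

B ≈ 1.27 T

v = √(2|q|V/m) = √(2·1.602×10⁻¹⁹·1100/1.883×10⁻²⁸) ≈ 1.368×10⁶ m/s.
B = mv/(|q|r) = (1.883×10⁻²⁸)(1.368×10⁶)/((1.602×10⁻¹⁹)(1.27×10⁻³)) ≈ 1.27 T.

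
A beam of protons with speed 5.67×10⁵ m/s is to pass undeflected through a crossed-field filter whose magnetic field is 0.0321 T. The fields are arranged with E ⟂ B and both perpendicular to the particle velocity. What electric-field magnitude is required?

E = 1.82×10⁴ V/m

For straight-line motion qE = qvB, so E = vB.
E = 5.67×10⁵ × 0.0321 = 1.82×10⁴ V/m.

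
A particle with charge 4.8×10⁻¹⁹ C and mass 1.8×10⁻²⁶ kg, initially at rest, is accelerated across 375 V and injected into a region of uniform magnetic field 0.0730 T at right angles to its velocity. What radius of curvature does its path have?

r ≈ 0.0726 m

Acceleration: |q|V = ½mv² ⇒ v = √(2|q|V/m) = √(2·4.8×10⁻¹⁹·375/1.8×10⁻²⁶) ≈ 1.414×10⁵ m/s.
In the field: r = mv/(|q|B) = (1.8×10⁻²⁶)(1.414×10⁵)/((4.8×10⁻¹⁹)(0.0730)) ≈ 0.0726 m.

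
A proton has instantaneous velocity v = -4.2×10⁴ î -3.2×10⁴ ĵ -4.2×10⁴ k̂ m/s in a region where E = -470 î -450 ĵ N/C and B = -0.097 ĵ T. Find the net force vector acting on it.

v×B = (-4070, 0, 4070) N/C.
E + v×B = (-4540, -450, 4070) N/C.
F = q(E + v×B) = (1.602×10⁻¹⁹ C)·(-4540, -450, 4070) = (-7.28×10⁻¹⁶, -7.21×10⁻¹⁷, 6.53×10⁻¹⁶) N.

F ≈ (-7.28×10⁻¹⁶, -7.21×10⁻¹⁷, 6.53×10⁻¹⁶) N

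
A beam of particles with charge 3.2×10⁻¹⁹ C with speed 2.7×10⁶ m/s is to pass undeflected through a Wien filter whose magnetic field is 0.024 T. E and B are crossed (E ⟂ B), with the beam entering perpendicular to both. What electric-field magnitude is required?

E = 6.5×10⁴ V/m

For straight-line motion qE = qvB, so E = vB.
E = 2.7×10⁶ × 0.024 = 6.5×10⁴ V/m.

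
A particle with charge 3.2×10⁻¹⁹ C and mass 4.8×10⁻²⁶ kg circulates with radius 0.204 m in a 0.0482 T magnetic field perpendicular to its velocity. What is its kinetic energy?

KE ≈ 1.03×10⁻¹⁶ J

v = |q|Br/m, then KE = ½mv² = (qBr)²/(2m).
v = (3.2×10⁻¹⁹)(0.0482)(0.204)/4.8×10⁻²⁶ ≈ 6.555×10⁴ m/s.
KE = ½(4.8×10⁻²⁶)(6.555×10⁴)² ≈ 1.03×10⁻¹⁶ J.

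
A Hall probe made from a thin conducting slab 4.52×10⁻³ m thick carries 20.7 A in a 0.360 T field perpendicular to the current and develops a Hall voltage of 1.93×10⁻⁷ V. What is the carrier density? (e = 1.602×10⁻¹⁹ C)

From V_H = IB/(n e t), n = IB/(V_H e t).
n = (20.7)(0.360)/((1.93×10⁻⁷)(1.602×10⁻¹⁹)(4.52×10⁻³)) ≈ 5.33×10²⁸ m⁻³.

n ≈ 5.33×10²⁸ m⁻³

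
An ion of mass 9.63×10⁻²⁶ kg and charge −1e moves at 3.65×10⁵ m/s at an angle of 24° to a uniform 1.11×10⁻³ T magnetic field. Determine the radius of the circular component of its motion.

v⊥ = v sinθ = 3.65×10⁵·sin24° ≈ 1.485×10⁵ m/s.
r = m v⊥/(|q|B) = (9.63×10⁻²⁶)(1.485×10⁵)/((1.602×10⁻¹⁹)(1.11×10⁻³)) ≈ 80.4 m.

r ≈ 80.4 m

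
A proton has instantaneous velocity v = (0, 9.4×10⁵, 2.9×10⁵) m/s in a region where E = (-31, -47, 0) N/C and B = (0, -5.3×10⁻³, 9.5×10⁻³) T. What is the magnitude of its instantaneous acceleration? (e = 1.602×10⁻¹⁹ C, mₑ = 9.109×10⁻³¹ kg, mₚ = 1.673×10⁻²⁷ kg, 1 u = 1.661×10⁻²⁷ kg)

v×B = (1.05×10⁴, 0, 0) N/C.
E + v×B = (1.04×10⁴, -47.0, 0) N/C.
F = q(E + v×B) = (1.602×10⁻¹⁹ C)·(1.04×10⁴, -47.0, 0) = (1.67×10⁻¹⁵, -7.53×10⁻¹⁸, 0) N.
|a| = |F|/m = 1.672×10⁻¹⁵/1.673×10⁻²⁷ ≈ 9.99×10¹¹ m/s².

|a| ≈ 9.99×10¹¹ m/s²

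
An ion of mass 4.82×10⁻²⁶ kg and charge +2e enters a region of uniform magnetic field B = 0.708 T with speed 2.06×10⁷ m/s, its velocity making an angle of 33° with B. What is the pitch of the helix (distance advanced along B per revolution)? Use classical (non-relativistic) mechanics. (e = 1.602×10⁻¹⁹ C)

p ≈ 23.1 m

v∥ = v cosθ = 2.06×10⁷·cos33° ≈ 1.728×10⁷ m/s.
T = 2πm/(|q|B) = 2π(4.82×10⁻²⁶)/((3.204×10⁻¹⁹)(0.708)) ≈ 1.335×10⁻⁶ s.
pitch = v∥ T = (1.728×10⁷)(1.335×10⁻⁶) ≈ 23.1 m.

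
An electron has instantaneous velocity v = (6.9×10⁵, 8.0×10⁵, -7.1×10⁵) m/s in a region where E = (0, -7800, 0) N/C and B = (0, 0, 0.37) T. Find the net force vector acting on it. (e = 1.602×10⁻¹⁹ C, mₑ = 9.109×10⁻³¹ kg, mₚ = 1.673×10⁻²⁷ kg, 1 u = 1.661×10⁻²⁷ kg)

v×B = (2.96×10⁵, -2.55×10⁵, 0) N/C.
E + v×B = (2.96×10⁵, -2.63×10⁵, 0) N/C.
F = q(E + v×B) = (−1.602×10⁻¹⁹ C)·(2.96×10⁵, -2.63×10⁵, 0) = (-4.74×10⁻¹⁴, 4.21×10⁻¹⁴, 0) N.

F ≈ (-4.74×10⁻¹⁴, 4.21×10⁻¹⁴, 0) N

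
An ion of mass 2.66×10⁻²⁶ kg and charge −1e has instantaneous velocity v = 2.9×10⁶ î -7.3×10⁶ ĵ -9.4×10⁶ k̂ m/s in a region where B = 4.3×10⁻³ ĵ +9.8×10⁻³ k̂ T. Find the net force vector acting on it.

v×B = (-3.11×10⁴, -2.84×10⁴, 1.25×10⁴) N/C.
F = q v×B = (−1.602×10⁻¹⁹ C)·(-3.11×10⁴, -2.84×10⁴, 1.25×10⁴) = (4.99×10⁻¹⁵, 4.55×10⁻¹⁵, -2.00×10⁻¹⁵) N.

F ≈ (4.99×10⁻¹⁵, 4.55×10⁻¹⁵, -2.00×10⁻¹⁵) N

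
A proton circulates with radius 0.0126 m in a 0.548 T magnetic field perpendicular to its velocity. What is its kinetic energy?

v = |q|Br/m, then KE = ½mv² = (qBr)²/(2m).
v = (1.602×10⁻¹⁹)(0.548)(0.0126)/1.673×10⁻²⁷ ≈ 6.612×10⁵ m/s.
KE = ½(1.673×10⁻²⁷)(6.612×10⁵)² ≈ 3.66×10⁻¹⁶ J.

KE ≈ 3.66×10⁻¹⁶ J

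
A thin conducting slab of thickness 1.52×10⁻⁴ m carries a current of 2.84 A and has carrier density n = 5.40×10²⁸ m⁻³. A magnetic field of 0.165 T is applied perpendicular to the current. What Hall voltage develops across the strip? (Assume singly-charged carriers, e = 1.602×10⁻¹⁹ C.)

V_H = IB/(n e t).
V_H = (2.84)(0.165)/((5.40×10²⁸)(1.602×10⁻¹⁹)(1.52×10⁻⁴)) ≈ 3.56×10⁻⁷ V.

V_H ≈ 3.56×10⁻⁷ V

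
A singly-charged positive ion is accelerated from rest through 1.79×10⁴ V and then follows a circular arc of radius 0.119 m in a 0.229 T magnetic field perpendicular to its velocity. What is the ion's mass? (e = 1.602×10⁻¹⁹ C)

m ≈ 3.32×10⁻²⁷ kg

Combine |q|V = ½mv² and r = mv/(|q|B): eliminate v to get m = qB²r²/(2V).
m = (1.602×10⁻¹⁹)(0.229)²(0.119)²/(2·1.79×10⁴) ≈ 3.32×10⁻²⁷ kg.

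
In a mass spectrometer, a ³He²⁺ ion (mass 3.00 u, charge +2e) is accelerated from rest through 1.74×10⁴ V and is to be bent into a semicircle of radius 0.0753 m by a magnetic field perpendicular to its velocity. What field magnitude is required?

v = √(2|q|V/m) = √(2·3.204×10⁻¹⁹·1.74×10⁴/4.983×10⁻²⁷) ≈ 1.496×10⁶ m/s.
B = mv/(|q|r) = (4.983×10⁻²⁷)(1.496×10⁶)/((3.204×10⁻¹⁹)(0.0753)) ≈ 0.309 T.

B ≈ 0.309 T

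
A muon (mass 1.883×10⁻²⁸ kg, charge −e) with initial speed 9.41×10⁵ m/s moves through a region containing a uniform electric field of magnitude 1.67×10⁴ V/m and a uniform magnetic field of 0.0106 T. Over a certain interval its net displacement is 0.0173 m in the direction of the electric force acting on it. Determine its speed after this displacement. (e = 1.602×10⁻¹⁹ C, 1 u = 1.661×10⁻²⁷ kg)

v_f ≈ 1.17×10⁶ m/s

B does no work; ΔKE = |q|E d.
½mv_f² = ½mv₀² + |q|Ed = ½(1.883×10⁻²⁸)(9.41×10⁵)² + (1.602×10⁻¹⁹)(1.67×10⁴)(0.0173) ≈ 8.337×10⁻¹⁷ J + 4.628×10⁻¹⁷ J ≈ 1.297×10⁻¹⁶ J.
v_f = √(2·1.297×10⁻¹⁶/1.883×10⁻²⁸) ≈ 1.17×10⁶ m/s.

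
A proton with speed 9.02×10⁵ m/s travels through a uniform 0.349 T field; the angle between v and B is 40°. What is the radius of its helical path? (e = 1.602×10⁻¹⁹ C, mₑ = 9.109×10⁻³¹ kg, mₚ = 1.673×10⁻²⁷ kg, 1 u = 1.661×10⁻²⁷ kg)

v⊥ = v sinθ = 9.02×10⁵·sin40° ≈ 5.798×10⁵ m/s.
r = m v⊥/(|q|B) = (1.673×10⁻²⁷)(5.798×10⁵)/((1.602×10⁻¹⁹)(0.349)) ≈ 0.0173 m.

r ≈ 0.0173 m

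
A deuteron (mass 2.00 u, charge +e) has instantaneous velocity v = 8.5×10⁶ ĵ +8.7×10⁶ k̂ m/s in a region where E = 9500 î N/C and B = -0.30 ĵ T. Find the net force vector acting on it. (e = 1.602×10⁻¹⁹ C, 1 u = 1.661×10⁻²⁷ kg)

v×B = (2.61×10⁶, 0, 0) N/C.
E + v×B = (2.62×10⁶, 0, 0) N/C.
F = q(E + v×B) = (1.602×10⁻¹⁹ C)·(2.62×10⁶, 0, 0) = (4.20×10⁻¹³, 0, 0) N.

F ≈ (4.20×10⁻¹³, 0, 0) N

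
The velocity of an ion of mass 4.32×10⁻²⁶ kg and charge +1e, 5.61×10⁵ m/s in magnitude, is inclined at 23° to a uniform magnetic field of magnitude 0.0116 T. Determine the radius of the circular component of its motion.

v⊥ = v sinθ = 5.61×10⁵·sin23° ≈ 2.192×10⁵ m/s.
r = m v⊥/(|q|B) = (4.32×10⁻²⁶)(2.192×10⁵)/((1.602×10⁻¹⁹)(0.0116)) ≈ 5.10 m.

r ≈ 5.10 m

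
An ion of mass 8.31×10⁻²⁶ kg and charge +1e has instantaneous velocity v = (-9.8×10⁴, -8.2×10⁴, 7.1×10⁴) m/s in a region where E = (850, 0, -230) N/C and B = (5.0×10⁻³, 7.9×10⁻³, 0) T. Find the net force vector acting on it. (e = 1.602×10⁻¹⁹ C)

v×B = (-561, 355, -364) N/C.
E + v×B = (289, 355, -594) N/C.
F = q(E + v×B) = (1.602×10⁻¹⁹ C)·(289, 355, -594) = (4.63×10⁻¹⁷, 5.69×10⁻¹⁷, -9.52×10⁻¹⁷) N.

F ≈ (4.63×10⁻¹⁷, 5.69×10⁻¹⁷, -9.52×10⁻¹⁷) N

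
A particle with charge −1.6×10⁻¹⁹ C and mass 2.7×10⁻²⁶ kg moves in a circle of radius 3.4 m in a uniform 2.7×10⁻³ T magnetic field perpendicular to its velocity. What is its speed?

v ≈ 5.4×10⁴ m/s

From |q|vB = mv²/r, v = |q|Br/m.
v = (1.6×10⁻¹⁹)(2.7×10⁻³)(3.4)/2.7×10⁻²⁶ ≈ 5.4×10⁴ m/s.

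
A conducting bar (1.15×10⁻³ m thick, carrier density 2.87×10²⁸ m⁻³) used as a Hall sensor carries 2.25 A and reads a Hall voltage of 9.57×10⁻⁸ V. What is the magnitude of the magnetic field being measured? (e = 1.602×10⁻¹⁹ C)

From V_H = IB/(n e t), B = V_H n e t / I.
B = (9.57×10⁻⁸)(2.87×10²⁸)(1.602×10⁻¹⁹)(1.15×10⁻³)/2.25 ≈ 0.225 T.

B ≈ 0.225 T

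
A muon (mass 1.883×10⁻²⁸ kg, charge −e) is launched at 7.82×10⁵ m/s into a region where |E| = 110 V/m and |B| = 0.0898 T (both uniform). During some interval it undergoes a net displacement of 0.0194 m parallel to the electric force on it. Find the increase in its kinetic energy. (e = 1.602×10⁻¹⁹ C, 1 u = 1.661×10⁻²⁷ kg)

ΔKE ≈ 3.42×10⁻¹⁹ J

The magnetic force is always ⟂ v and does no work; only the electric force changes KE.
ΔKE = F_E · d = |q|E d = (1.602×10⁻¹⁹)(110)(0.0194) ≈ 3.42×10⁻¹⁹ J.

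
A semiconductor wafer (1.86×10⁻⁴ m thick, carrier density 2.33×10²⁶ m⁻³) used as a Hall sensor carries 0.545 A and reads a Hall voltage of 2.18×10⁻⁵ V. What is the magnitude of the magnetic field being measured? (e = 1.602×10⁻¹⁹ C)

B ≈ 0.278 T

From V_H = IB/(n e t), B = V_H n e t / I.
B = (2.18×10⁻⁵)(2.33×10²⁶)(1.602×10⁻¹⁹)(1.86×10⁻⁴)/0.545 ≈ 0.278 T.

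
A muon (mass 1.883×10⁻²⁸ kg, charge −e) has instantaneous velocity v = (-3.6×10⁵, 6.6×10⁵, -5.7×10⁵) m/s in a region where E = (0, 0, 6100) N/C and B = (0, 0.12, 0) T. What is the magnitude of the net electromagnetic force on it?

|F| ≈ 1.25×10⁻¹⁴ N

v×B = (6.84×10⁴, 0, -4.32×10⁴) N/C.
E + v×B = (6.84×10⁴, 0, -3.71×10⁴) N/C.
F = q(E + v×B) = (−1.602×10⁻¹⁹ C)·(6.84×10⁴, 0, -3.71×10⁴) = (-1.10×10⁻¹⁴, 0, 5.94×10⁻¹⁵) N.
|F| = 1.25×10⁻¹⁴ N.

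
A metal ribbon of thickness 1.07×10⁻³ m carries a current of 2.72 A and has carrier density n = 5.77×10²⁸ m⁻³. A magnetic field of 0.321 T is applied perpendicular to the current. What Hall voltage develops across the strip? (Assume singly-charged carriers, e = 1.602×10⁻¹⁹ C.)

V_H = IB/(n e t).
V_H = (2.72)(0.321)/((5.77×10²⁸)(1.602×10⁻¹⁹)(1.07×10⁻³)) ≈ 8.83×10⁻⁸ V.

V_H ≈ 8.83×10⁻⁸ V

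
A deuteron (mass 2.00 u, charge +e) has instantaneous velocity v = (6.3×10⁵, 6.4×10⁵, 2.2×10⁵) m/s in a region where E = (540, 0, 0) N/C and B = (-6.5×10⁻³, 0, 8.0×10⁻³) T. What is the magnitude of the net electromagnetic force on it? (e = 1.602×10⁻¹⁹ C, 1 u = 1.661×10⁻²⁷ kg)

|F| ≈ 1.53×10⁻¹⁵ N

v×B = (5120, -6470, 4160) N/C.
E + v×B = (5660, -6470, 4160) N/C.
F = q(E + v×B) = (1.602×10⁻¹⁹ C)·(5660, -6470, 4160) = (9.07×10⁻¹⁶, -1.04×10⁻¹⁵, 6.66×10⁻¹⁶) N.
|F| = 1.53×10⁻¹⁵ N.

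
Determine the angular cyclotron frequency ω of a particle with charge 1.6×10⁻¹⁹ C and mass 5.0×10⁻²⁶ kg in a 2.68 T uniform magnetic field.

ω ≈ 8.58×10⁶ rad/s

ω = |q|B/m.
ω = (1.6×10⁻¹⁹)(2.68)/5.0×10⁻²⁶ ≈ 8.58×10⁶ rad/s.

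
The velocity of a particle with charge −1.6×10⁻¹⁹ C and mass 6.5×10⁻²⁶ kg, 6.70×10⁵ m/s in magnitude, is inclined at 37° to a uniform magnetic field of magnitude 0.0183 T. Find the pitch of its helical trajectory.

p ≈ 74.6 m

v∥ = v cosθ = 6.70×10⁵·cos37° ≈ 5.351×10⁵ m/s.
T = 2πm/(|q|B) = 2π(6.5×10⁻²⁶)/((1.6×10⁻¹⁹)(0.0183)) ≈ 1.395×10⁻⁴ s.
pitch = v∥ T = (5.351×10⁵)(1.395×10⁻⁴) ≈ 74.6 m.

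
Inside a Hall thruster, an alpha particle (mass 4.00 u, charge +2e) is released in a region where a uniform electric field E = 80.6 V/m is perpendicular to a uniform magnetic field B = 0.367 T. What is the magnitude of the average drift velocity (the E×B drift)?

v_d ≈ 220 m/s

The steady drift has the magnetic force balancing the electric force, so v_d = E/B.
v_d = 80.6/0.367 = 220 m/s.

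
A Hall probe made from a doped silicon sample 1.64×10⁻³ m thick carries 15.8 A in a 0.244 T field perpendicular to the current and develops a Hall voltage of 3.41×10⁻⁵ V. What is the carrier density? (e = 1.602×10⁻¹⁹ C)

n ≈ 4.30×10²⁶ m⁻³

From V_H = IB/(n e t), n = IB/(V_H e t).
n = (15.8)(0.244)/((3.41×10⁻⁵)(1.602×10⁻¹⁹)(1.64×10⁻³)) ≈ 4.30×10²⁶ m⁻³.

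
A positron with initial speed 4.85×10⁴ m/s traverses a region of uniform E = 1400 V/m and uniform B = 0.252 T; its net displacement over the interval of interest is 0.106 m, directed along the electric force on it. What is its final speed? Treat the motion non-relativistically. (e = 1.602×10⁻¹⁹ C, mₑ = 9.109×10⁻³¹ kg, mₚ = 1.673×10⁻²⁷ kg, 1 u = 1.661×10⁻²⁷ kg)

B does no work; ΔKE = |q|E d.
½mv_f² = ½mv₀² + |q|Ed = ½(9.109×10⁻³¹)(4.85×10⁴)² + (1.602×10⁻¹⁹)(1400)(0.106) ≈ 1.071×10⁻²¹ J + 2.377×10⁻¹⁷ J ≈ 2.377×10⁻¹⁷ J.
v_f = √(2·2.377×10⁻¹⁷/9.109×10⁻³¹) ≈ 7.22×10⁶ m/s.

v_f ≈ 7.22×10⁶ m/s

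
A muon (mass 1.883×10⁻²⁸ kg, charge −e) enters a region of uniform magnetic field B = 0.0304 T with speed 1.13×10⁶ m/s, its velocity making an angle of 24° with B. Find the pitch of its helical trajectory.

v∥ = v cosθ = 1.13×10⁶·cos24° ≈ 1.032×10⁶ m/s.
T = 2πm/(|q|B) = 2π(1.883×10⁻²⁸)/((1.602×10⁻¹⁹)(0.0304)) ≈ 2.429×10⁻⁷ s.
pitch = v∥ T = (1.032×10⁶)(2.429×10⁻⁷) ≈ 0.251 m.

p ≈ 0.251 m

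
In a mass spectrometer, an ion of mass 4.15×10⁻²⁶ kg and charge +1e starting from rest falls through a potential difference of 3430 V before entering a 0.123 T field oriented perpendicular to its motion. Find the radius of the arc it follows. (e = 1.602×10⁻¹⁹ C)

Acceleration: |q|V = ½mv² ⇒ v = √(2|q|V/m) = √(2·1.602×10⁻¹⁹·3430/4.15×10⁻²⁶) ≈ 1.627×10⁵ m/s.
In the field: r = mv/(|q|B) = (4.15×10⁻²⁶)(1.627×10⁵)/((1.602×10⁻¹⁹)(0.123)) ≈ 0.343 m.

r ≈ 0.343 m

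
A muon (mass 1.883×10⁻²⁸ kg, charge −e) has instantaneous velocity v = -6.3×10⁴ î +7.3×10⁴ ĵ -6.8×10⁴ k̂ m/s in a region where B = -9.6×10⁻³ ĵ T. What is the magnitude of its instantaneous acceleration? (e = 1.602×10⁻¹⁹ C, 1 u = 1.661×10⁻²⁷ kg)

v×B = (-653, 0, 605) N/C.
F = q v×B = (−1.602×10⁻¹⁹ C)·(-653, 0, 605) = (1.05×10⁻¹⁶, 0, -9.69×10⁻¹⁷) N.
|a| = |F|/m = 1.426×10⁻¹⁶/1.883×10⁻²⁸ ≈ 7.57×10¹¹ m/s².

|a| ≈ 7.57×10¹¹ m/s²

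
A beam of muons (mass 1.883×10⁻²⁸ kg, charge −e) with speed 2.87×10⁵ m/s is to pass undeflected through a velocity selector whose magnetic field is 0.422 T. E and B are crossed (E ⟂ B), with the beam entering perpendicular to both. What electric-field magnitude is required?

For straight-line motion qE = qvB, so E = vB.
E = 2.87×10⁵ × 0.422 = 1.21×10⁵ V/m.

E = 1.21×10⁵ V/m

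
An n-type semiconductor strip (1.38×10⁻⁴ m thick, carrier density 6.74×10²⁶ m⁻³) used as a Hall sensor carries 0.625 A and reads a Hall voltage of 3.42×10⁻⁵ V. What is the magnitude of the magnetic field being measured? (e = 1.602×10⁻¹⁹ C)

B ≈ 0.815 T

From V_H = IB/(n e t), B = V_H n e t / I.
B = (3.42×10⁻⁵)(6.74×10²⁶)(1.602×10⁻¹⁹)(1.38×10⁻⁴)/0.625 ≈ 0.815 T.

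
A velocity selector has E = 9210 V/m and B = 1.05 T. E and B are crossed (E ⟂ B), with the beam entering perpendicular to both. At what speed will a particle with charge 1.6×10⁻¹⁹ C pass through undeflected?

v = 8770 m/s

For undeflected motion the electric and magnetic forces balance: qE = qvB.
v = E/B = 9210/1.05 = 8770 m/s.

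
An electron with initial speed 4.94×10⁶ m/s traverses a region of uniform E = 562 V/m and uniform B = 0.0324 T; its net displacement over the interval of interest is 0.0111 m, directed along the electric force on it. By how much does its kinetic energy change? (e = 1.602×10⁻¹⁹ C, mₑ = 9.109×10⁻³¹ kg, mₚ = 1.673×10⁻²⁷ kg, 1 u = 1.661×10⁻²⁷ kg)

The magnetic force is always ⟂ v and does no work; only the electric force changes KE.
ΔKE = F_E · d = |q|E d = (1.602×10⁻¹⁹)(562)(0.0111) ≈ 9.99×10⁻¹⁹ J.

ΔKE ≈ 9.99×10⁻¹⁹ J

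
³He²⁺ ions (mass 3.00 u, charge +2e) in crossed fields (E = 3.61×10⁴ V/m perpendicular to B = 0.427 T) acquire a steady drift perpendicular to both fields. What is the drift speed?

v_d ≈ 8.45×10⁴ m/s

In crossed fields the guiding centre drifts at v_d = |E×B|/B² = E/B, independent of charge and mass.
v_d = 3.61×10⁴/0.427 = 8.45×10⁴ m/s.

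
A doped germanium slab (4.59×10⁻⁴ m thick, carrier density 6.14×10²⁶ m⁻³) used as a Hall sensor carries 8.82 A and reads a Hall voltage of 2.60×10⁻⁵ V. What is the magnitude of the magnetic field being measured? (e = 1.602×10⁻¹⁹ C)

From V_H = IB/(n e t), B = V_H n e t / I.
B = (2.60×10⁻⁵)(6.14×10²⁶)(1.602×10⁻¹⁹)(4.59×10⁻⁴)/8.82 ≈ 0.133 T.

B ≈ 0.133 T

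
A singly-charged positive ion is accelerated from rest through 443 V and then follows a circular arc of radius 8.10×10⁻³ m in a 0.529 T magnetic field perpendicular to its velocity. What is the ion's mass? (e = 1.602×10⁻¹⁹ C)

m ≈ 3.32×10⁻²⁷ kg

Combine |q|V = ½mv² and r = mv/(|q|B): eliminate v to get m = qB²r²/(2V).
m = (1.602×10⁻¹⁹)(0.529)²(8.10×10⁻³)²/(2·443) ≈ 3.32×10⁻²⁷ kg.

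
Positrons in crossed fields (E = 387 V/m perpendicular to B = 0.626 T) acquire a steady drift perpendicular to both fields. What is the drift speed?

v_d ≈ 618 m/s

The E×B drift speed is v_d = E/B.
v_d = 387/0.626 = 618 m/s.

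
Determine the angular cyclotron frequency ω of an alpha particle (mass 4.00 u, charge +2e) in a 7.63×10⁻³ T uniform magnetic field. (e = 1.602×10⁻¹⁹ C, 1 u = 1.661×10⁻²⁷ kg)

ω ≈ 3.68×10⁵ rad/s

ω = |q|B/m.
ω = (3.204×10⁻¹⁹)(7.63×10⁻³)/6.644×10⁻²⁷ ≈ 3.68×10⁵ rad/s.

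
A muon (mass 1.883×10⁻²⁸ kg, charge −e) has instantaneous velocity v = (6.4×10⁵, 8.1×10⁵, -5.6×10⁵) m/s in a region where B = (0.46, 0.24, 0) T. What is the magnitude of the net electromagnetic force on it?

v×B = (1.34×10⁵, -2.58×10⁵, -2.19×10⁵) N/C.
F = q v×B = (−1.602×10⁻¹⁹ C)·(1.34×10⁵, -2.58×10⁵, -2.19×10⁵) = (-2.15×10⁻¹⁴, 4.13×10⁻¹⁴, 3.51×10⁻¹⁴) N.
|F| = 5.83×10⁻¹⁴ N.

|F| ≈ 5.83×10⁻¹⁴ N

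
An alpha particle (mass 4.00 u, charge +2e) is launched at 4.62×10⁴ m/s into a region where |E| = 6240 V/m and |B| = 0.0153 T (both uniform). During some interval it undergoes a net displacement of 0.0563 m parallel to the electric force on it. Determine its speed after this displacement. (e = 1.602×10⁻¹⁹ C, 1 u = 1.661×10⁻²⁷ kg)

B does no work; ΔKE = |q|E d.
½mv_f² = ½mv₀² + |q|Ed = ½(6.644×10⁻²⁷)(4.62×10⁴)² + (3.204×10⁻¹⁹)(6240)(0.0563) ≈ 7.091×10⁻¹⁸ J + 1.126×10⁻¹⁶ J ≈ 1.197×10⁻¹⁶ J.
v_f = √(2·1.197×10⁻¹⁶/6.644×10⁻²⁷) ≈ 1.90×10⁵ m/s.

v_f ≈ 1.90×10⁵ m/s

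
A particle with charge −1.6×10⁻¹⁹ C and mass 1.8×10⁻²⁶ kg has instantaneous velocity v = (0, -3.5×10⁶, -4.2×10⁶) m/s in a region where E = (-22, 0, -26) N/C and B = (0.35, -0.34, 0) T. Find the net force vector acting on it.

v×B = (-1.43×10⁶, -1.47×10⁶, 1.22×10⁶) N/C.
E + v×B = (-1.43×10⁶, -1.47×10⁶, 1.22×10⁶) N/C.
F = q(E + v×B) = (−1.6×10⁻¹⁹ C)·(-1.43×10⁶, -1.47×10⁶, 1.22×10⁶) = (2.28×10⁻¹³, 2.35×10⁻¹³, -1.96×10⁻¹³) N.

F ≈ (2.28×10⁻¹³, 2.35×10⁻¹³, -1.96×10⁻¹³) N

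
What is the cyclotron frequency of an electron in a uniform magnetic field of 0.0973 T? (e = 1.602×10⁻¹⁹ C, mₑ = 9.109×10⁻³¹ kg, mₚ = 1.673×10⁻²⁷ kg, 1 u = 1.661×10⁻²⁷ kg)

f ≈ 2.72×10⁹ Hz

f = |q|B/(2πm).
f = (1.602×10⁻¹⁹)(0.0973)/(2π·9.109×10⁻³¹) ≈ 2.72×10⁹ Hz.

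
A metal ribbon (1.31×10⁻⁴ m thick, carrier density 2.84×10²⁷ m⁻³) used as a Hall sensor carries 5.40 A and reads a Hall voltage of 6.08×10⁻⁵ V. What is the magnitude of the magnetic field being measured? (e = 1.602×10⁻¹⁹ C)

B ≈ 0.671 T

From V_H = IB/(n e t), B = V_H n e t / I.
B = (6.08×10⁻⁵)(2.84×10²⁷)(1.602×10⁻¹⁹)(1.31×10⁻⁴)/5.40 ≈ 0.671 T.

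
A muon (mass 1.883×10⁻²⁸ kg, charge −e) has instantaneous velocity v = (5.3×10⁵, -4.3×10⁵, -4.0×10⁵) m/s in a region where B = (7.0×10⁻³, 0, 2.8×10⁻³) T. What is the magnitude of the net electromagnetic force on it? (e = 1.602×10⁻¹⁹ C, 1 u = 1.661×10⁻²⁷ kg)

|F| ≈ 8.61×10⁻¹⁶ N

v×B = (-1200, -4280, 3010) N/C.
F = q v×B = (−1.602×10⁻¹⁹ C)·(-1200, -4280, 3010) = (1.93×10⁻¹⁶, 6.86×10⁻¹⁶, -4.82×10⁻¹⁶) N.
|F| = 8.61×10⁻¹⁶ N.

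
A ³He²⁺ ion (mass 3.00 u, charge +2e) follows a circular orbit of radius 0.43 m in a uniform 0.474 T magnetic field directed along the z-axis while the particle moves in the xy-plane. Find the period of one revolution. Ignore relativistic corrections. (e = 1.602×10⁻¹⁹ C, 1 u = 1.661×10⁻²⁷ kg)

T ≈ 2.06×10⁻⁷ s

The cyclotron period depends only on m, q, B: T = 2πm/(|q|B).
T = 2π(4.983×10⁻²⁷)/((3.204×10⁻¹⁹)(0.474)) ≈ 2.06×10⁻⁷ s.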